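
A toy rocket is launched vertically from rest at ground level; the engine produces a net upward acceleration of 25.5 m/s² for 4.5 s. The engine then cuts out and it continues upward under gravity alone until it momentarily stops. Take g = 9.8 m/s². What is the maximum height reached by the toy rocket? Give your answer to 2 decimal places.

930.00 m

Phase 1 (powered ascent): v₀ = 0 m/s, a = 25.5 m/s².
v = v₀ + at = 0 + (25.5)(4.5) = 115 m/s
Δx = v₀t + ½at² = 0·4.5 + 0.5·25.5·4.5² = 258 m

Phase 2 (coasting upward): v₀ = 115 m/s, a = -9.8 m/s².
v = v₀ + at → t = (0 − 115) / -9.8 = 11.7 s
v² = v₀² + 2aΔx → Δx = (0² − 115²)/(2·-9.8) = 672 m
Maximum height = 258 + 672 = 930 m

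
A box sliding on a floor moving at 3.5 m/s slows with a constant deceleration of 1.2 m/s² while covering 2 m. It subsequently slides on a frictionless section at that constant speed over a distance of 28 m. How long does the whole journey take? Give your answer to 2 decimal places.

10.90 s

Phase 1 (decelerating): v₀ = 3.50 m/s, a = -1.2 m/s².
v² = v₀² + 2aΔx = 3.50² + 2·-1.2·2 = 7.45 → v = 2.73 m/s
t = (v − v₀)/a = (2.73 − 3.50)/-1.2 = 0.642 s

Phase 2 (constant speed): v₀ = 2.73 m/s, a = 0 m/s².
Constant speed: t = d/v = 28/2.73 = 10.3 s
Total time = 0.642 + 10.3 = 10.9 s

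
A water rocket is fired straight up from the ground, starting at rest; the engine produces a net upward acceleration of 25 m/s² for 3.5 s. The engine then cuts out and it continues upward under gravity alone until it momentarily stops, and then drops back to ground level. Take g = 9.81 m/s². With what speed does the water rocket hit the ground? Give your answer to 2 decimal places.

Phase 1 (powered ascent): v₀ = 0 m/s, a = 25 m/s².
v = v₀ + at = 0 + (25)(3.5) = 87.5 m/s
Δx = v₀t + ½at² = 0·3.5 + 0.5·25·3.5² = 153 m

Phase 2 (coasting upward): v₀ = 87.5 m/s, a = -9.81 m/s².
v = v₀ + at → t = (0 − 87.5) / -9.81 = 8.92 s
v² = v₀² + 2aΔx → Δx = (0² − 87.5²)/(2·-9.81) = 390 m

Phase 3 (free fall): v₀ = 0 m/s, a = -9.81 m/s².
Falls 543 m from rest: t = √(2·543/9.81) = 10.5 s; v = g·t = 103 m/s.
Impact speed = 103 m/s

103.25 m/s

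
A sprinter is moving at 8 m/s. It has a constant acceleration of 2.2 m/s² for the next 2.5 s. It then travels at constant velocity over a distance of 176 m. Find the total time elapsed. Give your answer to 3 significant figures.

15.5 s

Phase 1 (accelerating): v₀ = 8.00 m/s, a = 2.2 m/s².
v = v₀ + at = 8.00 + (2.2)(2.5) = 13.5 m/s
Δx = v₀t + ½at² = 8.00·2.5 + 0.5·2.2·2.5² = 26.9 m

Phase 2 (constant speed): v₀ = 13.5 m/s, a = 0 m/s².
Constant speed: t = d/v = 176/13.5 = 13.0 s
Total time = 2.50 + 13.0 = 15.5 s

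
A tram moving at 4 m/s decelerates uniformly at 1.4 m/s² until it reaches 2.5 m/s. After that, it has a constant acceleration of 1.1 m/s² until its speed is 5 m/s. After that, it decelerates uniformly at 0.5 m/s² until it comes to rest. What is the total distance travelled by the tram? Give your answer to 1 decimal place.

Phase 1 (decelerating): v₀ = 4.00 m/s, a = -1.4 m/s².
v = v₀ + at → t = (2.5 − 4.00) / -1.4 = 1.07 s
v² = v₀² + 2aΔx → Δx = (2.5² − 4.00²)/(2·-1.4) = 3.48 m

Phase 2 (accelerating): v₀ = 2.50 m/s, a = 1.1 m/s².
v = v₀ + at → t = (5 − 2.50) / 1.1 = 2.27 s
v² = v₀² + 2aΔx → Δx = (5² − 2.50²)/(2·1.1) = 8.52 m

Phase 3 (decelerating): v₀ = 5.00 m/s, a = -0.5 m/s².
v = v₀ + at → t = (0 − 5.00) / -0.5 = 10.0 s
v² = v₀² + 2aΔx → Δx = (0² − 5.00²)/(2·-0.5) = 25.0 m
Total distance = 3.48 + 8.52 + 25.0 = 37.0 m

37.0 m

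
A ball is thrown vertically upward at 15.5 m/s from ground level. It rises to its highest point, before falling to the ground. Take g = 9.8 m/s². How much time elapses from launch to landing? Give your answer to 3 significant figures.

3.16 s

Phase 1 (rising): v₀ = 15.5 m/s, a = -9.8 m/s².
v = v₀ + at → t = (0 − 15.5) / -9.8 = 1.58 s
v² = v₀² + 2aΔx → Δx = (0² − 15.5²)/(2·-9.8) = 12.3 m

Phase 2 (falling): v₀ = 0 m/s, a = -9.8 m/s².
Falls 12.3 m from rest: t = √(2·12.3/9.8) = 1.58 s; v = g·t = 15.5 m/s.
Total time = 1.58 + 1.58 = 3.16 s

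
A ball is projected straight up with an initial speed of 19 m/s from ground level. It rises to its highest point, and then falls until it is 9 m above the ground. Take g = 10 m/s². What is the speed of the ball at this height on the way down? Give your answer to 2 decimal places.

13.45 m/s

Phase 1 (rising): v₀ = 19.0 m/s, a = -10 m/s².
v = v₀ + at → t = (0 − 19.0) / -10 = 1.90 s
v² = v₀² + 2aΔx → Δx = (0² − 19.0²)/(2·-10) = 18.1 m

Phase 2 (falling): v₀ = 0 m/s, a = -10 m/s².
Falls 9.05 m from rest: t = √(2·9.05/10) = 1.35 s; v = g·t = 13.5 m/s.
Final speed = 13.5 m/s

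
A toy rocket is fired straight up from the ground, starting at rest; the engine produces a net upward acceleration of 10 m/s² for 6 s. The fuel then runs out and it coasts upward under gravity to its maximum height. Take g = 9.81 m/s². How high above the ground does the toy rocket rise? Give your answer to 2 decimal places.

Phase 1 (powered ascent): v₀ = 0 m/s, a = 10 m/s².
v = v₀ + at = 0 + (10)(6) = 60.0 m/s
Δx = v₀t + ½at² = 0·6 + 0.5·10·6² = 180 m

Phase 2 (coasting upward): v₀ = 60.0 m/s, a = -9.81 m/s².
v = v₀ + at → t = (0 − 60.0) / -9.81 = 6.12 s
v² = v₀² + 2aΔx → Δx = (0² − 60.0²)/(2·-9.81) = 183 m
Maximum height = 180 + 183 = 363 m

363.49 m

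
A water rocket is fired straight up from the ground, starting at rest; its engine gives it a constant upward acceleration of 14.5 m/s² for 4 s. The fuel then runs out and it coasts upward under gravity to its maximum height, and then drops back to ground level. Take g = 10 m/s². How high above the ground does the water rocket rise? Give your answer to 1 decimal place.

Phase 1 (powered ascent): v₀ = 0 m/s, a = 14.5 m/s².
v = v₀ + at = 0 + (14.5)(4) = 58.0 m/s
Δx = v₀t + ½at² = 0·4 + 0.5·14.5·4² = 116 m

Phase 2 (coasting upward): v₀ = 58.0 m/s, a = -10 m/s².
v = v₀ + at → t = (0 − 58.0) / -10 = 5.80 s
v² = v₀² + 2aΔx → Δx = (0² − 58.0²)/(2·-10) = 168 m
Maximum height = 116 + 168 = 284 m

284.2 m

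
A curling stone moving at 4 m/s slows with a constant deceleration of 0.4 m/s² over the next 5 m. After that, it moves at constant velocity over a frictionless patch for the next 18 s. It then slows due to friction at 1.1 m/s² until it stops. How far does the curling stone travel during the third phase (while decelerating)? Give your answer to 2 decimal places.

Phase 1 (decelerating): v₀ = 4.00 m/s, a = -0.4 m/s².
v² = v₀² + 2aΔx = 4.00² + 2·-0.4·5 = 12.0 → v = 3.46 m/s
t = (v − v₀)/a = (3.46 − 4.00)/-0.4 = 1.34 s

Phase 2 (constant speed): v₀ = 3.46 m/s, a = 0 m/s².
v = v₀ + at = 3.46 + (0)(18) = 3.46 m/s
Δx = v₀t + ½at² = 3.46·18 + 0.5·0·18² = 62.4 m

Phase 3 (decelerating): v₀ = 3.46 m/s, a = -1.1 m/s².
v = v₀ + at → t = (0 − 3.46) / -1.1 = 3.15 s
v² = v₀² + 2aΔx → Δx = (0² − 3.46²)/(2·-1.1) = 5.45 m
Distance in phase 3 = 5.45 m

5.45 m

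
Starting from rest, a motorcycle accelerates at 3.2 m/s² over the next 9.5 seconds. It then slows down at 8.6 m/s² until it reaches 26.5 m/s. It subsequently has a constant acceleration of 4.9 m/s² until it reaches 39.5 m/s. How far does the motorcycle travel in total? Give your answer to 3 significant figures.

Phase 1 (accelerating): v₀ = 0 m/s, a = 3.2 m/s².
v = v₀ + at = 0 + (3.2)(9.5) = 30.4 m/s
Δx = v₀t + ½at² = 0·9.5 + 0.5·3.2·9.5² = 144 m

Phase 2 (decelerating): v₀ = 30.4 m/s, a = -8.6 m/s².
v = v₀ + at → t = (26.5 − 30.4) / -8.6 = 0.453 s
v² = v₀² + 2aΔx → Δx = (26.5² − 30.4²)/(2·-8.6) = 12.9 m

Phase 3 (accelerating): v₀ = 26.5 m/s, a = 4.9 m/s².
v = v₀ + at → t = (39.5 − 26.5) / 4.9 = 2.65 s
v² = v₀² + 2aΔx → Δx = (39.5² − 26.5²)/(2·4.9) = 87.6 m
Total distance = 144 + 12.9 + 87.6 = 245 m

245 m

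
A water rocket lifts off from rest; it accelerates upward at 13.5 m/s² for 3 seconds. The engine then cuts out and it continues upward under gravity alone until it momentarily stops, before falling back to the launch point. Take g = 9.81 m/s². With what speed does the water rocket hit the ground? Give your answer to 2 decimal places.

Phase 1 (powered ascent): v₀ = 0 m/s, a = 13.5 m/s².
v = v₀ + at = 0 + (13.5)(3) = 40.5 m/s
Δx = v₀t + ½at² = 0·3 + 0.5·13.5·3² = 60.8 m

Phase 2 (coasting upward): v₀ = 40.5 m/s, a = -9.81 m/s².
v = v₀ + at → t = (0 − 40.5) / -9.81 = 4.13 s
v² = v₀² + 2aΔx → Δx = (0² − 40.5²)/(2·-9.81) = 83.6 m

Phase 3 (free fall): v₀ = 0 m/s, a = -9.81 m/s².
Falls 144 m from rest: t = √(2·144/9.81) = 5.42 s; v = g·t = 53.2 m/s.
Impact speed = 53.2 m/s

53.22 m/s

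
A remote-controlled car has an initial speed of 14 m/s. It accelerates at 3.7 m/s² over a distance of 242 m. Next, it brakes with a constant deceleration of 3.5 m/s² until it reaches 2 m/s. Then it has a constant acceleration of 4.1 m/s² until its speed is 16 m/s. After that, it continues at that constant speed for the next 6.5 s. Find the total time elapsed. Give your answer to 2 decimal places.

Phase 1 (accelerating): v₀ = 14.0 m/s, a = 3.7 m/s².
v² = v₀² + 2aΔx = 14.0² + 2·3.7·242 = 1990 → v = 44.6 m/s
t = (v − v₀)/a = (44.6 − 14.0)/3.7 = 8.26 s

Phase 2 (decelerating): v₀ = 44.6 m/s, a = -3.5 m/s².
v = v₀ + at → t = (2 − 44.6) / -3.5 = 12.2 s
v² = v₀² + 2aΔx → Δx = (2² − 44.6²)/(2·-3.5) = 283 m

Phase 3 (accelerating): v₀ = 2.00 m/s, a = 4.1 m/s².
v = v₀ + at → t = (16 − 2.00) / 4.1 = 3.41 s
v² = v₀² + 2aΔx → Δx = (16² − 2.00²)/(2·4.1) = 30.7 m

Phase 4 (constant speed): v₀ = 16.0 m/s, a = 0 m/s².
v = v₀ + at = 16.0 + (0)(6.5) = 16.0 m/s
Δx = v₀t + ½at² = 16.0·6.5 + 0.5·0·6.5² = 104 m
Total time = 8.26 + 12.2 + 3.41 + 6.50 = 30.3 s

30.34 s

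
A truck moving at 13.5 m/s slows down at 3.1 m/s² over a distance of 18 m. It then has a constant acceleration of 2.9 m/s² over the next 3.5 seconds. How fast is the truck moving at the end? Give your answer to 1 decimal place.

Phase 1 (decelerating): v₀ = 13.5 m/s, a = -3.1 m/s².
v² = v₀² + 2aΔx = 13.5² + 2·-3.1·18 = 70.6 → v = 8.41 m/s
t = (v − v₀)/a = (8.41 − 13.5)/-3.1 = 1.64 s

Phase 2 (accelerating): v₀ = 8.41 m/s, a = 2.9 m/s².
v = v₀ + at = 8.41 + (2.9)(3.5) = 18.6 m/s
Δx = v₀t + ½at² = 8.41·3.5 + 0.5·2.9·3.5² = 47.2 m
Final speed = 18.6 m/s

18.6 m/s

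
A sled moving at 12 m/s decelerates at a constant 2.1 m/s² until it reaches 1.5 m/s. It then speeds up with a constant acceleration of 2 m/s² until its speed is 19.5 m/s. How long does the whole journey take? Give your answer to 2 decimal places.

14.00 s

Phase 1 (decelerating): v₀ = 12.0 m/s, a = -2.1 m/s².
v = v₀ + at → t = (1.5 − 12.0) / -2.1 = 5.00 s
v² = v₀² + 2aΔx → Δx = (1.5² − 12.0²)/(2·-2.1) = 33.8 m

Phase 2 (accelerating): v₀ = 1.50 m/s, a = 2 m/s².
v = v₀ + at → t = (19.5 − 1.50) / 2 = 9.00 s
v² = v₀² + 2aΔx → Δx = (19.5² − 1.50²)/(2·2) = 94.5 m
Total time = 5.00 + 9.00 = 14.0 s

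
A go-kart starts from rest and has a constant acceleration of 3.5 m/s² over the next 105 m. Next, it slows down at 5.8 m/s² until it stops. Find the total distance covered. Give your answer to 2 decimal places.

168.36 m

Phase 1 (accelerating): v₀ = 0 m/s, a = 3.5 m/s².
v² = v₀² + 2aΔx = 0² + 2·3.5·105 = 735 → v = 27.1 m/s
t = (v − v₀)/a = (27.1 − 0)/3.5 = 7.75 s

Phase 2 (decelerating): v₀ = 27.1 m/s, a = -5.8 m/s².
v = v₀ + at → t = (0 − 27.1) / -5.8 = 4.67 s
v² = v₀² + 2aΔx → Δx = (0² − 27.1²)/(2·-5.8) = 63.4 m
Total distance = 105 + 63.4 = 168 m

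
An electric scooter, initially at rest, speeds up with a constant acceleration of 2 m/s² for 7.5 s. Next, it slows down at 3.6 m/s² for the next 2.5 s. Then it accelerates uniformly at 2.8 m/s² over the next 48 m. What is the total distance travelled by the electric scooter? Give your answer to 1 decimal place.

Phase 1 (accelerating): v₀ = 0 m/s, a = 2 m/s².
v = v₀ + at = 0 + (2)(7.5) = 15.0 m/s
Δx = v₀t + ½at² = 0·7.5 + 0.5·2·7.5² = 56.2 m

Phase 2 (decelerating): v₀ = 15.0 m/s, a = -3.6 m/s².
v = v₀ + at = 15.0 + (-3.6)(2.5) = 6.00 m/s
Δx = v₀t + ½at² = 15.0·2.5 + 0.5·-3.6·2.5² = 26.2 m

Phase 3 (accelerating): v₀ = 6.00 m/s, a = 2.8 m/s².
v² = v₀² + 2aΔx = 6.00² + 2·2.8·48 = 305 → v = 17.5 m/s
t = (v − v₀)/a = (17.5 − 6.00)/2.8 = 4.09 s
Total distance = 56.2 + 26.2 + 48.0 = 130 m

130.5 m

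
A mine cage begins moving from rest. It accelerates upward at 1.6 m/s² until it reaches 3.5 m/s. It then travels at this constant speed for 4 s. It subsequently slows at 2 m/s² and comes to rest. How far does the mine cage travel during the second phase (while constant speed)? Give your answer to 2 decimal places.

14.00 m

Phase 1 (accelerating): v₀ = 0 m/s, a = 1.6 m/s².
v = v₀ + at → t = (3.5 − 0) / 1.6 = 2.19 s
v² = v₀² + 2aΔx → Δx = (3.5² − 0²)/(2·1.6) = 3.83 m

Phase 2 (constant speed): v₀ = 3.50 m/s, a = 0 m/s².
v = v₀ + at = 3.50 + (0)(4) = 3.50 m/s
Δx = v₀t + ½at² = 3.50·4 + 0.5·0·4² = 14.0 m
Distance in phase 2 = 14.0 m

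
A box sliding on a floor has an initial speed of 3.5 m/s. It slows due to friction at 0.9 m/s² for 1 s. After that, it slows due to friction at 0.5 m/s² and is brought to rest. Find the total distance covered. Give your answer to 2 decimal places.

Phase 1 (decelerating): v₀ = 3.50 m/s, a = -0.9 m/s².
v = v₀ + at = 3.50 + (-0.9)(1) = 2.60 m/s
Δx = v₀t + ½at² = 3.50·1 + 0.5·-0.9·1² = 3.05 m

Phase 2 (decelerating): v₀ = 2.60 m/s, a = -0.5 m/s².
v = v₀ + at → t = (0 − 2.60) / -0.5 = 5.20 s
v² = v₀² + 2aΔx → Δx = (0² − 2.60²)/(2·-0.5) = 6.76 m
Total distance = 3.05 + 6.76 = 9.81 m

9.81 m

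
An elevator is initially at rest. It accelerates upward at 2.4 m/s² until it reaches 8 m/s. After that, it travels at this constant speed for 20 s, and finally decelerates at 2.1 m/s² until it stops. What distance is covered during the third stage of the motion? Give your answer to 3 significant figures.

15.2 m

Phase 1 (accelerating): v₀ = 0 m/s, a = 2.4 m/s².
v = v₀ + at → t = (8 − 0) / 2.4 = 3.33 s
v² = v₀² + 2aΔx → Δx = (8² − 0²)/(2·2.4) = 13.3 m

Phase 2 (constant speed): v₀ = 8.00 m/s, a = 0 m/s².
v = v₀ + at = 8.00 + (0)(20) = 8.00 m/s
Δx = v₀t + ½at² = 8.00·20 + 0.5·0·20² = 160 m

Phase 3 (decelerating): v₀ = 8.00 m/s, a = -2.1 m/s².
v = v₀ + at → t = (0 − 8.00) / -2.1 = 3.81 s
v² = v₀² + 2aΔx → Δx = (0² − 8.00²)/(2·-2.1) = 15.2 m
Distance in phase 3 = 15.2 m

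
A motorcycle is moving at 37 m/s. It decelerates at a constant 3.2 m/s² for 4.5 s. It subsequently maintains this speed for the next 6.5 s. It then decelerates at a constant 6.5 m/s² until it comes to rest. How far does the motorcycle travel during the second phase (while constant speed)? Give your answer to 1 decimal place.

Phase 1 (decelerating): v₀ = 37.0 m/s, a = -3.2 m/s².
v = v₀ + at = 37.0 + (-3.2)(4.5) = 22.6 m/s
Δx = v₀t + ½at² = 37.0·4.5 + 0.5·-3.2·4.5² = 134 m

Phase 2 (constant speed): v₀ = 22.6 m/s, a = 0 m/s².
v = v₀ + at = 22.6 + (0)(6.5) = 22.6 m/s
Δx = v₀t + ½at² = 22.6·6.5 + 0.5·0·6.5² = 147 m
Distance in phase 2 = 147 m

146.9 m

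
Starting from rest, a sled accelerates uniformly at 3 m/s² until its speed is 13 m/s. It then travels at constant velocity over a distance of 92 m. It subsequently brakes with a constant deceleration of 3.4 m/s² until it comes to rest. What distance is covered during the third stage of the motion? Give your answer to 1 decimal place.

24.9 m

Phase 1 (accelerating): v₀ = 0 m/s, a = 3 m/s².
v = v₀ + at → t = (13 − 0) / 3 = 4.33 s
v² = v₀² + 2aΔx → Δx = (13² − 0²)/(2·3) = 28.2 m

Phase 2 (constant speed): v₀ = 13.0 m/s, a = 0 m/s².
Constant speed: t = d/v = 92/13.0 = 7.08 s

Phase 3 (decelerating): v₀ = 13.0 m/s, a = -3.4 m/s².
v = v₀ + at → t = (0 − 13.0) / -3.4 = 3.82 s
v² = v₀² + 2aΔx → Δx = (0² − 13.0²)/(2·-3.4) = 24.9 m
Distance in phase 3 = 24.9 m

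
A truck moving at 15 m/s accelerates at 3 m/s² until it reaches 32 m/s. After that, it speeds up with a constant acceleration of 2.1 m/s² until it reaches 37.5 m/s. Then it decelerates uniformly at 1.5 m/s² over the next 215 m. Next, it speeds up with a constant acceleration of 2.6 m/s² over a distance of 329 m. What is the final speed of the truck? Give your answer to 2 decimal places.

49.72 m/s

Phase 1 (accelerating): v₀ = 15.0 m/s, a = 3 m/s².
v = v₀ + at → t = (32 − 15.0) / 3 = 5.67 s
v² = v₀² + 2aΔx → Δx = (32² − 15.0²)/(2·3) = 133 m

Phase 2 (accelerating): v₀ = 32.0 m/s, a = 2.1 m/s².
v = v₀ + at → t = (37.5 − 32.0) / 2.1 = 2.62 s
v² = v₀² + 2aΔx → Δx = (37.5² − 32.0²)/(2·2.1) = 91.0 m

Phase 3 (decelerating): v₀ = 37.5 m/s, a = -1.5 m/s².
v² = v₀² + 2aΔx = 37.5² + 2·-1.5·215 = 761 → v = 27.6 m/s
t = (v − v₀)/a = (27.6 − 37.5)/-1.5 = 6.61 s

Phase 4 (accelerating): v₀ = 27.6 m/s, a = 2.6 m/s².
v² = v₀² + 2aΔx = 27.6² + 2·2.6·329 = 2470 → v = 49.7 m/s
t = (v − v₀)/a = (49.7 − 27.6)/2.6 = 8.51 s
Final speed = 49.7 m/s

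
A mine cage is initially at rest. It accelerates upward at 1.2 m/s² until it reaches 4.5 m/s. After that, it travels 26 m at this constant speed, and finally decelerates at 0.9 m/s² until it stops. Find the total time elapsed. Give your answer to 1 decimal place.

14.5 s

Phase 1 (accelerating): v₀ = 0 m/s, a = 1.2 m/s².
v = v₀ + at → t = (4.5 − 0) / 1.2 = 3.75 s
v² = v₀² + 2aΔx → Δx = (4.5² − 0²)/(2·1.2) = 8.44 m

Phase 2 (constant speed): v₀ = 4.50 m/s, a = 0 m/s².
Constant speed: t = d/v = 26/4.50 = 5.78 s

Phase 3 (decelerating): v₀ = 4.50 m/s, a = -0.9 m/s².
v = v₀ + at → t = (0 − 4.50) / -0.9 = 5.00 s
v² = v₀² + 2aΔx → Δx = (0² − 4.50²)/(2·-0.9) = 11.2 m
Total time = 3.75 + 5.78 + 5.00 = 14.5 s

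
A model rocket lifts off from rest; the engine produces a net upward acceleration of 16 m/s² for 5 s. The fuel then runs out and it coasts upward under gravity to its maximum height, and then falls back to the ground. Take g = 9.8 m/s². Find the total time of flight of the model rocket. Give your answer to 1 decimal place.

Phase 1 (powered ascent): v₀ = 0 m/s, a = 16 m/s².
v = v₀ + at = 0 + (16)(5) = 80.0 m/s
Δx = v₀t + ½at² = 0·5 + 0.5·16·5² = 200 m

Phase 2 (coasting upward): v₀ = 80.0 m/s, a = -9.8 m/s².
v = v₀ + at → t = (0 − 80.0) / -9.8 = 8.16 s
v² = v₀² + 2aΔx → Δx = (0² − 80.0²)/(2·-9.8) = 327 m

Phase 3 (free fall): v₀ = 0 m/s, a = -9.8 m/s².
Falls 527 m from rest: t = √(2·527/9.8) = 10.4 s; v = g·t = 102 m/s.
Total time = 5.00 + 8.16 + 10.4 = 23.5 s

23.5 s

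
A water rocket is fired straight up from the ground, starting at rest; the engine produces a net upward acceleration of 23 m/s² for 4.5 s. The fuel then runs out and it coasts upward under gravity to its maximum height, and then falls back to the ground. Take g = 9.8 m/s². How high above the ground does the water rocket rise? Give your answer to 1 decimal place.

779.4 m

Phase 1 (powered ascent): v₀ = 0 m/s, a = 23 m/s².
v = v₀ + at = 0 + (23)(4.5) = 104 m/s
Δx = v₀t + ½at² = 0·4.5 + 0.5·23·4.5² = 233 m

Phase 2 (coasting upward): v₀ = 104 m/s, a = -9.8 m/s².
v = v₀ + at → t = (0 − 104) / -9.8 = 10.6 s
v² = v₀² + 2aΔx → Δx = (0² − 104²)/(2·-9.8) = 547 m
Maximum height = 233 + 547 = 779 m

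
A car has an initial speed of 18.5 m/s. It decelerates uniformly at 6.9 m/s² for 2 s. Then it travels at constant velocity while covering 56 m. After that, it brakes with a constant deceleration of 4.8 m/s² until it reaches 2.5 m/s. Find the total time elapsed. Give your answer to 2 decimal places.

14.37 s

Phase 1 (decelerating): v₀ = 18.5 m/s, a = -6.9 m/s².
v = v₀ + at = 18.5 + (-6.9)(2) = 4.70 m/s
Δx = v₀t + ½at² = 18.5·2 + 0.5·-6.9·2² = 23.2 m

Phase 2 (constant speed): v₀ = 4.70 m/s, a = 0 m/s².
Constant speed: t = d/v = 56/4.70 = 11.9 s

Phase 3 (decelerating): v₀ = 4.70 m/s, a = -4.8 m/s².
v = v₀ + at → t = (2.5 − 4.70) / -4.8 = 0.458 s
v² = v₀² + 2aΔx → Δx = (2.5² − 4.70²)/(2·-4.8) = 1.65 m
Total time = 2.00 + 11.9 + 0.458 = 14.4 s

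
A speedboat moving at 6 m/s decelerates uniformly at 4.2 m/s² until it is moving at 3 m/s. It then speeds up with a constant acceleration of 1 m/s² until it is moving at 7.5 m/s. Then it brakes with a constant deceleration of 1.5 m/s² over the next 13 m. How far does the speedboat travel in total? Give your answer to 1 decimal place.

39.8 m

Phase 1 (decelerating): v₀ = 6.00 m/s, a = -4.2 m/s².
v = v₀ + at → t = (3 − 6.00) / -4.2 = 0.714 s
v² = v₀² + 2aΔx → Δx = (3² − 6.00²)/(2·-4.2) = 3.21 m

Phase 2 (accelerating): v₀ = 3.00 m/s, a = 1 m/s².
v = v₀ + at → t = (7.5 − 3.00) / 1 = 4.50 s
v² = v₀² + 2aΔx → Δx = (7.5² − 3.00²)/(2·1) = 23.6 m

Phase 3 (decelerating): v₀ = 7.50 m/s, a = -1.5 m/s².
v² = v₀² + 2aΔx = 7.50² + 2·-1.5·13 = 17.2 → v = 4.15 m/s
t = (v − v₀)/a = (4.15 − 7.50)/-1.5 = 2.23 s
Total distance = 3.21 + 23.6 + 13.0 = 39.8 m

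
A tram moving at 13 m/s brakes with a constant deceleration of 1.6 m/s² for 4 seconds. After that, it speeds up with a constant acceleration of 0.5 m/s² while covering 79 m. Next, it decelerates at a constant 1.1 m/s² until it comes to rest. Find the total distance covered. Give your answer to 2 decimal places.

173.91 m

Phase 1 (decelerating): v₀ = 13.0 m/s, a = -1.6 m/s².
v = v₀ + at = 13.0 + (-1.6)(4) = 6.60 m/s
Δx = v₀t + ½at² = 13.0·4 + 0.5·-1.6·4² = 39.2 m

Phase 2 (accelerating): v₀ = 6.60 m/s, a = 0.5 m/s².
v² = v₀² + 2aΔx = 6.60² + 2·0.5·79 = 123 → v = 11.1 m/s
t = (v − v₀)/a = (11.1 − 6.60)/0.5 = 8.94 s

Phase 3 (decelerating): v₀ = 11.1 m/s, a = -1.1 m/s².
v = v₀ + at → t = (0 − 11.1) / -1.1 = 10.1 s
v² = v₀² + 2aΔx → Δx = (0² − 11.1²)/(2·-1.1) = 55.7 m
Total distance = 39.2 + 79.0 + 55.7 = 174 m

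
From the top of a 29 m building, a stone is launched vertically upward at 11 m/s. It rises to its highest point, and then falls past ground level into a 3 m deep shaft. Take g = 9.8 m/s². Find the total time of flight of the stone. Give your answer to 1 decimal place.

Phase 1 (rising): v₀ = 11.0 m/s, a = -9.8 m/s².
v = v₀ + at → t = (0 − 11.0) / -9.8 = 1.12 s
v² = v₀² + 2aΔx → Δx = (0² − 11.0²)/(2·-9.8) = 6.17 m

Phase 2 (falling): v₀ = 0 m/s, a = -9.8 m/s².
Falls 38.2 m from rest: t = √(2·38.2/9.8) = 2.79 s; v = g·t = 27.4 m/s.
Total time = 1.12 + 2.79 = 3.91 s

3.9 s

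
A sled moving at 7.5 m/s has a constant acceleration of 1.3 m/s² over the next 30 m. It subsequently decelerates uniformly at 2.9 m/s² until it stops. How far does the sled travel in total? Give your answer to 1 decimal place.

53.1 m

Phase 1 (accelerating): v₀ = 7.50 m/s, a = 1.3 m/s².
v² = v₀² + 2aΔx = 7.50² + 2·1.3·30 = 134 → v = 11.6 m/s
t = (v − v₀)/a = (11.6 − 7.50)/1.3 = 3.14 s

Phase 2 (decelerating): v₀ = 11.6 m/s, a = -2.9 m/s².
v = v₀ + at → t = (0 − 11.6) / -2.9 = 4.00 s
v² = v₀² + 2aΔx → Δx = (0² − 11.6²)/(2·-2.9) = 23.1 m
Total distance = 30.0 + 23.1 = 53.1 m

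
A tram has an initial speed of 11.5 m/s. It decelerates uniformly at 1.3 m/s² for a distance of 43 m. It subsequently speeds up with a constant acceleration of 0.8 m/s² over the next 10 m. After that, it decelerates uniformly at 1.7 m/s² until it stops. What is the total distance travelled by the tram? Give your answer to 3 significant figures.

Phase 1 (decelerating): v₀ = 11.5 m/s, a = -1.3 m/s².
v² = v₀² + 2aΔx = 11.5² + 2·-1.3·43 = 20.5 → v = 4.52 m/s
t = (v − v₀)/a = (4.52 − 11.5)/-1.3 = 5.37 s

Phase 2 (accelerating): v₀ = 4.52 m/s, a = 0.8 m/s².
v² = v₀² + 2aΔx = 4.52² + 2·0.8·10 = 36.5 → v = 6.04 m/s
t = (v − v₀)/a = (6.04 − 4.52)/0.8 = 1.89 s

Phase 3 (decelerating): v₀ = 6.04 m/s, a = -1.7 m/s².
v = v₀ + at → t = (0 − 6.04) / -1.7 = 3.55 s
v² = v₀² + 2aΔx → Δx = (0² − 6.04²)/(2·-1.7) = 10.7 m
Total distance = 43.0 + 10.0 + 10.7 = 63.7 m

63.7 m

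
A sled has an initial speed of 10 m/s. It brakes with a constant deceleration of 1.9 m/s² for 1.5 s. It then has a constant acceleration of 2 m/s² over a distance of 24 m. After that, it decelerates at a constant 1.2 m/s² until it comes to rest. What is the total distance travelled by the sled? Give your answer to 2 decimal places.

Phase 1 (decelerating): v₀ = 10.0 m/s, a = -1.9 m/s².
v = v₀ + at = 10.0 + (-1.9)(1.5) = 7.15 m/s
Δx = v₀t + ½at² = 10.0·1.5 + 0.5·-1.9·1.5² = 12.9 m

Phase 2 (accelerating): v₀ = 7.15 m/s, a = 2 m/s².
v² = v₀² + 2aΔx = 7.15² + 2·2·24 = 147 → v = 12.1 m/s
t = (v − v₀)/a = (12.1 − 7.15)/2 = 2.49 s

Phase 3 (decelerating): v₀ = 12.1 m/s, a = -1.2 m/s².
v = v₀ + at → t = (0 − 12.1) / -1.2 = 10.1 s
v² = v₀² + 2aΔx → Δx = (0² − 12.1²)/(2·-1.2) = 61.3 m
Total distance = 12.9 + 24.0 + 61.3 = 98.2 m

98.16 m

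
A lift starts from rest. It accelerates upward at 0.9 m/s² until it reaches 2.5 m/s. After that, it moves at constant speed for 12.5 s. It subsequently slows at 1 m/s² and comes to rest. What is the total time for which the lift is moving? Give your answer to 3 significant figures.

Phase 1 (accelerating): v₀ = 0 m/s, a = 0.9 m/s².
v = v₀ + at → t = (2.5 − 0) / 0.9 = 2.78 s
v² = v₀² + 2aΔx → Δx = (2.5² − 0²)/(2·0.9) = 3.47 m

Phase 2 (constant speed): v₀ = 2.50 m/s, a = 0 m/s².
v = v₀ + at = 2.50 + (0)(12.5) = 2.50 m/s
Δx = v₀t + ½at² = 2.50·12.5 + 0.5·0·12.5² = 31.2 m

Phase 3 (decelerating): v₀ = 2.50 m/s, a = -1 m/s².
v = v₀ + at → t = (0 − 2.50) / -1 = 2.50 s
v² = v₀² + 2aΔx → Δx = (0² − 2.50²)/(2·-1) = 3.12 m
Total time = 2.78 + 12.5 + 2.50 = 17.8 s

17.8 s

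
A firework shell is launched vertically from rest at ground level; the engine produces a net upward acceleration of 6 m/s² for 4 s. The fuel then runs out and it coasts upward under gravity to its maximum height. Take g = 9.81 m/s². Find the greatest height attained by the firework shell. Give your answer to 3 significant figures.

Phase 1 (powered ascent): v₀ = 0 m/s, a = 6 m/s².
v = v₀ + at = 0 + (6)(4) = 24.0 m/s
Δx = v₀t + ½at² = 0·4 + 0.5·6·4² = 48.0 m

Phase 2 (coasting upward): v₀ = 24.0 m/s, a = -9.81 m/s².
v = v₀ + at → t = (0 − 24.0) / -9.81 = 2.45 s
v² = v₀² + 2aΔx → Δx = (0² − 24.0²)/(2·-9.81) = 29.4 m
Maximum height = 48.0 + 29.4 = 77.4 m

77.4 m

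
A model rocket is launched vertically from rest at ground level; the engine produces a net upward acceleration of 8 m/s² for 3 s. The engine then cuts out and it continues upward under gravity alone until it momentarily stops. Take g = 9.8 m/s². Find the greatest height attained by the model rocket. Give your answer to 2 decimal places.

Phase 1 (powered ascent): v₀ = 0 m/s, a = 8 m/s².
v = v₀ + at = 0 + (8)(3) = 24.0 m/s
Δx = v₀t + ½at² = 0·3 + 0.5·8·3² = 36.0 m

Phase 2 (coasting upward): v₀ = 24.0 m/s, a = -9.8 m/s².
v = v₀ + at → t = (0 − 24.0) / -9.8 = 2.45 s
v² = v₀² + 2aΔx → Δx = (0² − 24.0²)/(2·-9.8) = 29.4 m
Maximum height = 36.0 + 29.4 = 65.4 m

65.39 m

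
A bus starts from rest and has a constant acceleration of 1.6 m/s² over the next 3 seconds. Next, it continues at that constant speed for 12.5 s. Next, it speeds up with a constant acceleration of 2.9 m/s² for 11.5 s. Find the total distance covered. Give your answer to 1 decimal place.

314.2 m

Phase 1 (accelerating): v₀ = 0 m/s, a = 1.6 m/s².
v = v₀ + at = 0 + (1.6)(3) = 4.80 m/s
Δx = v₀t + ½at² = 0·3 + 0.5·1.6·3² = 7.20 m

Phase 2 (constant speed): v₀ = 4.80 m/s, a = 0 m/s².
v = v₀ + at = 4.80 + (0)(12.5) = 4.80 m/s
Δx = v₀t + ½at² = 4.80·12.5 + 0.5·0·12.5² = 60.0 m

Phase 3 (accelerating): v₀ = 4.80 m/s, a = 2.9 m/s².
v = v₀ + at = 4.80 + (2.9)(11.5) = 38.2 m/s
Δx = v₀t + ½at² = 4.80·11.5 + 0.5·2.9·11.5² = 247 m
Total distance = 7.20 + 60.0 + 247 = 314 m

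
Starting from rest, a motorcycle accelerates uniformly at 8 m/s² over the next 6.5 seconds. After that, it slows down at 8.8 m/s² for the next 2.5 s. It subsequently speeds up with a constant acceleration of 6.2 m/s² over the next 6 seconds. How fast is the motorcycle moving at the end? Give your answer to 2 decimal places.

67.20 m/s

Phase 1 (accelerating): v₀ = 0 m/s, a = 8 m/s².
v = v₀ + at = 0 + (8)(6.5) = 52.0 m/s
Δx = v₀t + ½at² = 0·6.5 + 0.5·8·6.5² = 169 m

Phase 2 (decelerating): v₀ = 52.0 m/s, a = -8.8 m/s².
v = v₀ + at = 52.0 + (-8.8)(2.5) = 30.0 m/s
Δx = v₀t + ½at² = 52.0·2.5 + 0.5·-8.8·2.5² = 102 m

Phase 3 (accelerating): v₀ = 30.0 m/s, a = 6.2 m/s².
v = v₀ + at = 30.0 + (6.2)(6) = 67.2 m/s
Δx = v₀t + ½at² = 30.0·6 + 0.5·6.2·6² = 292 m
Final speed = 67.2 m/s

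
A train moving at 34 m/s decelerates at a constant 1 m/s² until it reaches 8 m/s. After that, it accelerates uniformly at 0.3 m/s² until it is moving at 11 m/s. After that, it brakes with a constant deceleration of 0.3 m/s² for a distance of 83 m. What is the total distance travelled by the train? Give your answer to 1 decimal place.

Phase 1 (decelerating): v₀ = 34.0 m/s, a = -1 m/s².
v = v₀ + at → t = (8 − 34.0) / -1 = 26.0 s
v² = v₀² + 2aΔx → Δx = (8² − 34.0²)/(2·-1) = 546 m

Phase 2 (accelerating): v₀ = 8.00 m/s, a = 0.3 m/s².
v = v₀ + at → t = (11 − 8.00) / 0.3 = 10.0 s
v² = v₀² + 2aΔx → Δx = (11² − 8.00²)/(2·0.3) = 95.0 m

Phase 3 (decelerating): v₀ = 11.0 m/s, a = -0.3 m/s².
v² = v₀² + 2aΔx = 11.0² + 2·-0.3·83 = 71.2 → v = 8.44 m/s
t = (v − v₀)/a = (8.44 − 11.0)/-0.3 = 8.54 s
Total distance = 546 + 95.0 + 83.0 = 724 m

724.0 m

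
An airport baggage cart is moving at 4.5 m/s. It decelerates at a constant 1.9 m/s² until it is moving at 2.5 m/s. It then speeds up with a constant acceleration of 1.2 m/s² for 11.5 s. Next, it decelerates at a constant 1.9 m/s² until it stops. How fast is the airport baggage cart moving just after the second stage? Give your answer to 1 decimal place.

16.3 m/s

Phase 1 (decelerating): v₀ = 4.50 m/s, a = -1.9 m/s².
v = v₀ + at → t = (2.5 − 4.50) / -1.9 = 1.05 s
v² = v₀² + 2aΔx → Δx = (2.5² − 4.50²)/(2·-1.9) = 3.68 m

Phase 2 (accelerating): v₀ = 2.50 m/s, a = 1.2 m/s².
v = v₀ + at = 2.50 + (1.2)(11.5) = 16.3 m/s
Δx = v₀t + ½at² = 2.50·11.5 + 0.5·1.2·11.5² = 108 m
Speed at end of phase 2 = 16.3 m/s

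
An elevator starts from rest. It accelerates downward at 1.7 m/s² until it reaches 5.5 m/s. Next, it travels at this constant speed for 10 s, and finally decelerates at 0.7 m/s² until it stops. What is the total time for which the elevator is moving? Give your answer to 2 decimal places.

Phase 1 (accelerating): v₀ = 0 m/s, a = 1.7 m/s².
v = v₀ + at → t = (5.5 − 0) / 1.7 = 3.24 s
v² = v₀² + 2aΔx → Δx = (5.5² − 0²)/(2·1.7) = 8.90 m

Phase 2 (constant speed): v₀ = 5.50 m/s, a = 0 m/s².
v = v₀ + at = 5.50 + (0)(10) = 5.50 m/s
Δx = v₀t + ½at² = 5.50·10 + 0.5·0·10² = 55.0 m

Phase 3 (decelerating): v₀ = 5.50 m/s, a = -0.7 m/s².
v = v₀ + at → t = (0 − 5.50) / -0.7 = 7.86 s
v² = v₀² + 2aΔx → Δx = (0² − 5.50²)/(2·-0.7) = 21.6 m
Total time = 3.24 + 10.0 + 7.86 = 21.1 s

21.09 s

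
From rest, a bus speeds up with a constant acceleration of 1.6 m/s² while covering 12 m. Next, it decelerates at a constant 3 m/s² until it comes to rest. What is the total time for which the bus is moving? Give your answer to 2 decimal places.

5.94 s

Phase 1 (accelerating): v₀ = 0 m/s, a = 1.6 m/s².
v² = v₀² + 2aΔx = 0² + 2·1.6·12 = 38.4 → v = 6.20 m/s
t = (v − v₀)/a = (6.20 − 0)/1.6 = 3.87 s

Phase 2 (decelerating): v₀ = 6.20 m/s, a = -3 m/s².
v = v₀ + at → t = (0 − 6.20) / -3 = 2.07 s
v² = v₀² + 2aΔx → Δx = (0² − 6.20²)/(2·-3) = 6.40 m
Total time = 3.87 + 2.07 = 5.94 s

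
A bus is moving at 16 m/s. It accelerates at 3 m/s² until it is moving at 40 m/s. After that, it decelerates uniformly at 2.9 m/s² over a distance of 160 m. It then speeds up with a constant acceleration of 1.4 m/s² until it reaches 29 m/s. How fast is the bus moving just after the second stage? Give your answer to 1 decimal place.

25.9 m/s

Phase 1 (accelerating): v₀ = 16.0 m/s, a = 3 m/s².
v = v₀ + at → t = (40 − 16.0) / 3 = 8.00 s
v² = v₀² + 2aΔx → Δx = (40² − 16.0²)/(2·3) = 224 m

Phase 2 (decelerating): v₀ = 40.0 m/s, a = -2.9 m/s².
v² = v₀² + 2aΔx = 40.0² + 2·-2.9·160 = 672 → v = 25.9 m/s
t = (v − v₀)/a = (25.9 − 40.0)/-2.9 = 4.85 s
Speed at end of phase 2 = 25.9 m/s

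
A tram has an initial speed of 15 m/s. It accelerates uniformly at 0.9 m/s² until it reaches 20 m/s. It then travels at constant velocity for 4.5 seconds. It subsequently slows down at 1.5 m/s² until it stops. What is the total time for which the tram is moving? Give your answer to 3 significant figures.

Phase 1 (accelerating): v₀ = 15.0 m/s, a = 0.9 m/s².
v = v₀ + at → t = (20 − 15.0) / 0.9 = 5.56 s
v² = v₀² + 2aΔx → Δx = (20² − 15.0²)/(2·0.9) = 97.2 m

Phase 2 (constant speed): v₀ = 20.0 m/s, a = 0 m/s².
v = v₀ + at = 20.0 + (0)(4.5) = 20.0 m/s
Δx = v₀t + ½at² = 20.0·4.5 + 0.5·0·4.5² = 90.0 m

Phase 3 (decelerating): v₀ = 20.0 m/s, a = -1.5 m/s².
v = v₀ + at → t = (0 − 20.0) / -1.5 = 13.3 s
v² = v₀² + 2aΔx → Δx = (0² − 20.0²)/(2·-1.5) = 133 m
Total time = 5.56 + 4.50 + 13.3 = 23.4 s

23.4 s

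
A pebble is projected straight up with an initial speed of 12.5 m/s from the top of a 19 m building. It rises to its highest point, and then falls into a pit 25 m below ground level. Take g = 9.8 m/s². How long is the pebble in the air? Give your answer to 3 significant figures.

4.53 s

Phase 1 (rising): v₀ = 12.5 m/s, a = -9.8 m/s².
v = v₀ + at → t = (0 − 12.5) / -9.8 = 1.28 s
v² = v₀² + 2aΔx → Δx = (0² − 12.5²)/(2·-9.8) = 7.97 m

Phase 2 (falling): v₀ = 0 m/s, a = -9.8 m/s².
Falls 52.0 m from rest: t = √(2·52.0/9.8) = 3.26 s; v = g·t = 31.9 m/s.
Total time = 1.28 + 3.26 = 4.53 s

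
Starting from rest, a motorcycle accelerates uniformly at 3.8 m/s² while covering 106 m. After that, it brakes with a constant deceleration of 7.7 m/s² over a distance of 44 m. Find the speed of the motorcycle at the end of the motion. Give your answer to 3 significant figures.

11.3 m/s

Phase 1 (accelerating): v₀ = 0 m/s, a = 3.8 m/s².
v² = v₀² + 2aΔx = 0² + 2·3.8·106 = 806 → v = 28.4 m/s
t = (v − v₀)/a = (28.4 − 0)/3.8 = 7.47 s

Phase 2 (decelerating): v₀ = 28.4 m/s, a = -7.7 m/s².
v² = v₀² + 2aΔx = 28.4² + 2·-7.7·44 = 128 → v = 11.3 m/s
t = (v − v₀)/a = (11.3 − 28.4)/-7.7 = 2.22 s
Final speed = 11.3 m/s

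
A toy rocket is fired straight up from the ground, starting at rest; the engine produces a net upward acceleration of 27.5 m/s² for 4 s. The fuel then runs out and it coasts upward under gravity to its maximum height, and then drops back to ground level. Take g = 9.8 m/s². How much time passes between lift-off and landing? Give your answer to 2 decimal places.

28.30 s

Phase 1 (powered ascent): v₀ = 0 m/s, a = 27.5 m/s².
v = v₀ + at = 0 + (27.5)(4) = 110 m/s
Δx = v₀t + ½at² = 0·4 + 0.5·27.5·4² = 220 m

Phase 2 (coasting upward): v₀ = 110 m/s, a = -9.8 m/s².
v = v₀ + at → t = (0 − 110) / -9.8 = 11.2 s
v² = v₀² + 2aΔx → Δx = (0² − 110²)/(2·-9.8) = 617 m

Phase 3 (free fall): v₀ = 0 m/s, a = -9.8 m/s².
Falls 837 m from rest: t = √(2·837/9.8) = 13.1 s; v = g·t = 128 m/s.
Total time = 4.00 + 11.2 + 13.1 = 28.3 s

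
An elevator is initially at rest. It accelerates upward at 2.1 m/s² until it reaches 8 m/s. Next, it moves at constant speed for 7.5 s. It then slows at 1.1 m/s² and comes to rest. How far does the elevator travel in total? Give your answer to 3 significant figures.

Phase 1 (accelerating): v₀ = 0 m/s, a = 2.1 m/s².
v = v₀ + at → t = (8 − 0) / 2.1 = 3.81 s
v² = v₀² + 2aΔx → Δx = (8² − 0²)/(2·2.1) = 15.2 m

Phase 2 (constant speed): v₀ = 8.00 m/s, a = 0 m/s².
v = v₀ + at = 8.00 + (0)(7.5) = 8.00 m/s
Δx = v₀t + ½at² = 8.00·7.5 + 0.5·0·7.5² = 60.0 m

Phase 3 (decelerating): v₀ = 8.00 m/s, a = -1.1 m/s².
v = v₀ + at → t = (0 − 8.00) / -1.1 = 7.27 s
v² = v₀² + 2aΔx → Δx = (0² − 8.00²)/(2·-1.1) = 29.1 m
Total distance = 15.2 + 60.0 + 29.1 = 104 m

104 m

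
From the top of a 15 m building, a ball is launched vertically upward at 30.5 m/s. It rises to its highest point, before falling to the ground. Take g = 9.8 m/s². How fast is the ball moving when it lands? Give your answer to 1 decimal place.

Phase 1 (rising): v₀ = 30.5 m/s, a = -9.8 m/s².
v = v₀ + at → t = (0 − 30.5) / -9.8 = 3.11 s
v² = v₀² + 2aΔx → Δx = (0² − 30.5²)/(2·-9.8) = 47.5 m

Phase 2 (falling): v₀ = 0 m/s, a = -9.8 m/s².
Falls 62.5 m from rest: t = √(2·62.5/9.8) = 3.57 s; v = g·t = 35.0 m/s.
Final speed = 35.0 m/s

35.0 m/s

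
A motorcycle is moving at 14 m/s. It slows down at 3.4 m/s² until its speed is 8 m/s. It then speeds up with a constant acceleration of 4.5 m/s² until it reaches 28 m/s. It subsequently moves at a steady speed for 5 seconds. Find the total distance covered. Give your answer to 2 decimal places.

239.41 m

Phase 1 (decelerating): v₀ = 14.0 m/s, a = -3.4 m/s².
v = v₀ + at → t = (8 − 14.0) / -3.4 = 1.76 s
v² = v₀² + 2aΔx → Δx = (8² − 14.0²)/(2·-3.4) = 19.4 m

Phase 2 (accelerating): v₀ = 8.00 m/s, a = 4.5 m/s².
v = v₀ + at → t = (28 − 8.00) / 4.5 = 4.44 s
v² = v₀² + 2aΔx → Δx = (28² − 8.00²)/(2·4.5) = 80.0 m

Phase 3 (constant speed): v₀ = 28.0 m/s, a = 0 m/s².
v = v₀ + at = 28.0 + (0)(5) = 28.0 m/s
Δx = v₀t + ½at² = 28.0·5 + 0.5·0·5² = 140 m
Total distance = 19.4 + 80.0 + 140 = 239 m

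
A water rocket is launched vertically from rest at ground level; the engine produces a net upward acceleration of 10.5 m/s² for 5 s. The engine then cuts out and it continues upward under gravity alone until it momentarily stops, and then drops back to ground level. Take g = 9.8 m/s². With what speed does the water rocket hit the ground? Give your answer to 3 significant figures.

Phase 1 (powered ascent): v₀ = 0 m/s, a = 10.5 m/s².
v = v₀ + at = 0 + (10.5)(5) = 52.5 m/s
Δx = v₀t + ½at² = 0·5 + 0.5·10.5·5² = 131 m

Phase 2 (coasting upward): v₀ = 52.5 m/s, a = -9.8 m/s².
v = v₀ + at → t = (0 − 52.5) / -9.8 = 5.36 s
v² = v₀² + 2aΔx → Δx = (0² − 52.5²)/(2·-9.8) = 141 m

Phase 3 (free fall): v₀ = 0 m/s, a = -9.8 m/s².
Falls 272 m from rest: t = √(2·272/9.8) = 7.45 s; v = g·t = 73.0 m/s.
Impact speed = 73.0 m/s

73.0 m/s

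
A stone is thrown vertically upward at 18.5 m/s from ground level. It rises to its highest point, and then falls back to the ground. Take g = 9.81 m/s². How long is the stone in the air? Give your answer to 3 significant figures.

Phase 1 (rising): v₀ = 18.5 m/s, a = -9.81 m/s².
v = v₀ + at → t = (0 − 18.5) / -9.81 = 1.89 s
v² = v₀² + 2aΔx → Δx = (0² − 18.5²)/(2·-9.81) = 17.4 m

Phase 2 (falling): v₀ = 0 m/s, a = -9.81 m/s².
Falls 17.4 m from rest: t = √(2·17.4/9.81) = 1.89 s; v = g·t = 18.5 m/s.
Total time = 1.89 + 1.89 = 3.77 s

3.77 s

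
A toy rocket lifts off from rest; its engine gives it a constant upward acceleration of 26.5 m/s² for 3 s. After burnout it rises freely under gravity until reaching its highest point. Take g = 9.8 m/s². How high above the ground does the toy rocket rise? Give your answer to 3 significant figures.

Phase 1 (powered ascent): v₀ = 0 m/s, a = 26.5 m/s².
v = v₀ + at = 0 + (26.5)(3) = 79.5 m/s
Δx = v₀t + ½at² = 0·3 + 0.5·26.5·3² = 119 m

Phase 2 (coasting upward): v₀ = 79.5 m/s, a = -9.8 m/s².
v = v₀ + at → t = (0 − 79.5) / -9.8 = 8.11 s
v² = v₀² + 2aΔx → Δx = (0² − 79.5²)/(2·-9.8) = 322 m
Maximum height = 119 + 322 = 442 m

442 m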